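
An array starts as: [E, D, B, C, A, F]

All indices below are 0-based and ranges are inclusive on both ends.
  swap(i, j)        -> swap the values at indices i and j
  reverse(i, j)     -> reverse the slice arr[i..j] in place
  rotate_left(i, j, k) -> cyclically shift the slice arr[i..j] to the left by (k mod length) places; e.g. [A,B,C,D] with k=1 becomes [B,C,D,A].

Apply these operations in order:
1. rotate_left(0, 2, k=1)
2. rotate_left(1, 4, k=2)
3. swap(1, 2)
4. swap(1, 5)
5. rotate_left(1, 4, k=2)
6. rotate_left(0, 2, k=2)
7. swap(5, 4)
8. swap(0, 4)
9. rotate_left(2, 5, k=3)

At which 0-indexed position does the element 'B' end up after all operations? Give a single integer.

Answer: 3

Derivation:
After 1 (rotate_left(0, 2, k=1)): [D, B, E, C, A, F]
After 2 (rotate_left(1, 4, k=2)): [D, C, A, B, E, F]
After 3 (swap(1, 2)): [D, A, C, B, E, F]
After 4 (swap(1, 5)): [D, F, C, B, E, A]
After 5 (rotate_left(1, 4, k=2)): [D, B, E, F, C, A]
After 6 (rotate_left(0, 2, k=2)): [E, D, B, F, C, A]
After 7 (swap(5, 4)): [E, D, B, F, A, C]
After 8 (swap(0, 4)): [A, D, B, F, E, C]
After 9 (rotate_left(2, 5, k=3)): [A, D, C, B, F, E]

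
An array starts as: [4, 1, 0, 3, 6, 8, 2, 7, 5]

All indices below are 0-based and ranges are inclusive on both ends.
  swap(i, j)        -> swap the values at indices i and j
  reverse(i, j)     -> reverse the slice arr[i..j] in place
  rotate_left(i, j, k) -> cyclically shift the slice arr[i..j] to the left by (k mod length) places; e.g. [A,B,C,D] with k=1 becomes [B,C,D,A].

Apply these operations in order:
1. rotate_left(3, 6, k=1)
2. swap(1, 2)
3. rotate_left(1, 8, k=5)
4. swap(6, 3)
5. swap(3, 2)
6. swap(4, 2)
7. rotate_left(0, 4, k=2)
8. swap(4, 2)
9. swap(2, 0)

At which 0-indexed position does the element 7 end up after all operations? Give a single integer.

After 1 (rotate_left(3, 6, k=1)): [4, 1, 0, 6, 8, 2, 3, 7, 5]
After 2 (swap(1, 2)): [4, 0, 1, 6, 8, 2, 3, 7, 5]
After 3 (rotate_left(1, 8, k=5)): [4, 3, 7, 5, 0, 1, 6, 8, 2]
After 4 (swap(6, 3)): [4, 3, 7, 6, 0, 1, 5, 8, 2]
After 5 (swap(3, 2)): [4, 3, 6, 7, 0, 1, 5, 8, 2]
After 6 (swap(4, 2)): [4, 3, 0, 7, 6, 1, 5, 8, 2]
After 7 (rotate_left(0, 4, k=2)): [0, 7, 6, 4, 3, 1, 5, 8, 2]
After 8 (swap(4, 2)): [0, 7, 3, 4, 6, 1, 5, 8, 2]
After 9 (swap(2, 0)): [3, 7, 0, 4, 6, 1, 5, 8, 2]

Answer: 1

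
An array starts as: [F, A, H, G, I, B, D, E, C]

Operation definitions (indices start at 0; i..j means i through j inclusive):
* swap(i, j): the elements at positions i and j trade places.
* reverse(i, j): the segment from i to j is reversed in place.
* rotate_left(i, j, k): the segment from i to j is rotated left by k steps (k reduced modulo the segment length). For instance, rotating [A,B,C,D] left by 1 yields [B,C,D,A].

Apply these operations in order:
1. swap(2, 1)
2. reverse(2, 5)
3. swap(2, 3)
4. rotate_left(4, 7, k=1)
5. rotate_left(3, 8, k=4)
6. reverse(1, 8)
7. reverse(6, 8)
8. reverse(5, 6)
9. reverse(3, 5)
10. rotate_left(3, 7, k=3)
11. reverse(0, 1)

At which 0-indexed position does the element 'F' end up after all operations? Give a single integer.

After 1 (swap(2, 1)): [F, H, A, G, I, B, D, E, C]
After 2 (reverse(2, 5)): [F, H, B, I, G, A, D, E, C]
After 3 (swap(2, 3)): [F, H, I, B, G, A, D, E, C]
After 4 (rotate_left(4, 7, k=1)): [F, H, I, B, A, D, E, G, C]
After 5 (rotate_left(3, 8, k=4)): [F, H, I, G, C, B, A, D, E]
After 6 (reverse(1, 8)): [F, E, D, A, B, C, G, I, H]
After 7 (reverse(6, 8)): [F, E, D, A, B, C, H, I, G]
After 8 (reverse(5, 6)): [F, E, D, A, B, H, C, I, G]
After 9 (reverse(3, 5)): [F, E, D, H, B, A, C, I, G]
After 10 (rotate_left(3, 7, k=3)): [F, E, D, C, I, H, B, A, G]
After 11 (reverse(0, 1)): [E, F, D, C, I, H, B, A, G]

Answer: 1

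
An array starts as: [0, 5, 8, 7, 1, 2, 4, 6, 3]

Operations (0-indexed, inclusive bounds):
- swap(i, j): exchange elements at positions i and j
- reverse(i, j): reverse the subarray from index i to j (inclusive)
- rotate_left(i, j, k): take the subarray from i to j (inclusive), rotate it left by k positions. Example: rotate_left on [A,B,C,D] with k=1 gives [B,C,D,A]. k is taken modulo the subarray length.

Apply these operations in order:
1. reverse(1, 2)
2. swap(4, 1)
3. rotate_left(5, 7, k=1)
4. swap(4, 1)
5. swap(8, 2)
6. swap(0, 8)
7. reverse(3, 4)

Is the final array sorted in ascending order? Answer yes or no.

After 1 (reverse(1, 2)): [0, 8, 5, 7, 1, 2, 4, 6, 3]
After 2 (swap(4, 1)): [0, 1, 5, 7, 8, 2, 4, 6, 3]
After 3 (rotate_left(5, 7, k=1)): [0, 1, 5, 7, 8, 4, 6, 2, 3]
After 4 (swap(4, 1)): [0, 8, 5, 7, 1, 4, 6, 2, 3]
After 5 (swap(8, 2)): [0, 8, 3, 7, 1, 4, 6, 2, 5]
After 6 (swap(0, 8)): [5, 8, 3, 7, 1, 4, 6, 2, 0]
After 7 (reverse(3, 4)): [5, 8, 3, 1, 7, 4, 6, 2, 0]

Answer: no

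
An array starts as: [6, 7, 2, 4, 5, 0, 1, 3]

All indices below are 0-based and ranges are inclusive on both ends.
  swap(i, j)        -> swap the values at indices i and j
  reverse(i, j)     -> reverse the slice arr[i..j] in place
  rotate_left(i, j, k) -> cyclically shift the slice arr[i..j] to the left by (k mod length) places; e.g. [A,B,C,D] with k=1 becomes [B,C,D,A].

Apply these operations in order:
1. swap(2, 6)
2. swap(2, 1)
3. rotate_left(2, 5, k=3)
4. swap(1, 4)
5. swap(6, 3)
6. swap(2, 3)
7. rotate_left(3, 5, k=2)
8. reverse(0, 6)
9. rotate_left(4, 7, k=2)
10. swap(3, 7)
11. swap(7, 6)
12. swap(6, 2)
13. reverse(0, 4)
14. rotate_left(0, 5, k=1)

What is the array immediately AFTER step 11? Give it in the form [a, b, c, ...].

After 1 (swap(2, 6)): [6, 7, 1, 4, 5, 0, 2, 3]
After 2 (swap(2, 1)): [6, 1, 7, 4, 5, 0, 2, 3]
After 3 (rotate_left(2, 5, k=3)): [6, 1, 0, 7, 4, 5, 2, 3]
After 4 (swap(1, 4)): [6, 4, 0, 7, 1, 5, 2, 3]
After 5 (swap(6, 3)): [6, 4, 0, 2, 1, 5, 7, 3]
After 6 (swap(2, 3)): [6, 4, 2, 0, 1, 5, 7, 3]
After 7 (rotate_left(3, 5, k=2)): [6, 4, 2, 5, 0, 1, 7, 3]
After 8 (reverse(0, 6)): [7, 1, 0, 5, 2, 4, 6, 3]
After 9 (rotate_left(4, 7, k=2)): [7, 1, 0, 5, 6, 3, 2, 4]
After 10 (swap(3, 7)): [7, 1, 0, 4, 6, 3, 2, 5]
After 11 (swap(7, 6)): [7, 1, 0, 4, 6, 3, 5, 2]

Answer: [7, 1, 0, 4, 6, 3, 5, 2]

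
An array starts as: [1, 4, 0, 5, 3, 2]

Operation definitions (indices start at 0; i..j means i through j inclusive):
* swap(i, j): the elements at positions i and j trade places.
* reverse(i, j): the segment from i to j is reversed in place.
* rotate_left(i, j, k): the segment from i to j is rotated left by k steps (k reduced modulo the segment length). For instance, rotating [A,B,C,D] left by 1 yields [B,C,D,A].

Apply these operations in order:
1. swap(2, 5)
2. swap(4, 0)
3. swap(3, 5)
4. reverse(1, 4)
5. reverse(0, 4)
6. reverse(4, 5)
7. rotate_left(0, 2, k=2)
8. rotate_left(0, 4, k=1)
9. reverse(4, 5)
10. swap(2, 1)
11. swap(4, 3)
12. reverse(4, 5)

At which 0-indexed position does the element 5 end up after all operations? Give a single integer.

Answer: 5

Derivation:
After 1 (swap(2, 5)): [1, 4, 2, 5, 3, 0]
After 2 (swap(4, 0)): [3, 4, 2, 5, 1, 0]
After 3 (swap(3, 5)): [3, 4, 2, 0, 1, 5]
After 4 (reverse(1, 4)): [3, 1, 0, 2, 4, 5]
After 5 (reverse(0, 4)): [4, 2, 0, 1, 3, 5]
After 6 (reverse(4, 5)): [4, 2, 0, 1, 5, 3]
After 7 (rotate_left(0, 2, k=2)): [0, 4, 2, 1, 5, 3]
After 8 (rotate_left(0, 4, k=1)): [4, 2, 1, 5, 0, 3]
After 9 (reverse(4, 5)): [4, 2, 1, 5, 3, 0]
After 10 (swap(2, 1)): [4, 1, 2, 5, 3, 0]
After 11 (swap(4, 3)): [4, 1, 2, 3, 5, 0]
After 12 (reverse(4, 5)): [4, 1, 2, 3, 0, 5]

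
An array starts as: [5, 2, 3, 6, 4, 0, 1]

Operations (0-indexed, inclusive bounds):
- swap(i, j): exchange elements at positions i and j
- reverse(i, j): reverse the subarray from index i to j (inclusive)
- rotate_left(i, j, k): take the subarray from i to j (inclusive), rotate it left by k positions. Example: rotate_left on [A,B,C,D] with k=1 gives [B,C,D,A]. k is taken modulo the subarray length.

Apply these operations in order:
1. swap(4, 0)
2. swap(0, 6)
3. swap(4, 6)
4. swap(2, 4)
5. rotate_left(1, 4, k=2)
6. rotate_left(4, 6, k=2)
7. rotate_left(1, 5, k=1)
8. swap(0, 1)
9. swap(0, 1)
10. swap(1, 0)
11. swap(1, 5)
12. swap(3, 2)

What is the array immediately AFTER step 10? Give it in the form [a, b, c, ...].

Answer: [3, 1, 2, 5, 4, 6, 0]

Derivation:
After 1 (swap(4, 0)): [4, 2, 3, 6, 5, 0, 1]
After 2 (swap(0, 6)): [1, 2, 3, 6, 5, 0, 4]
After 3 (swap(4, 6)): [1, 2, 3, 6, 4, 0, 5]
After 4 (swap(2, 4)): [1, 2, 4, 6, 3, 0, 5]
After 5 (rotate_left(1, 4, k=2)): [1, 6, 3, 2, 4, 0, 5]
After 6 (rotate_left(4, 6, k=2)): [1, 6, 3, 2, 5, 4, 0]
After 7 (rotate_left(1, 5, k=1)): [1, 3, 2, 5, 4, 6, 0]
After 8 (swap(0, 1)): [3, 1, 2, 5, 4, 6, 0]
After 9 (swap(0, 1)): [1, 3, 2, 5, 4, 6, 0]
After 10 (swap(1, 0)): [3, 1, 2, 5, 4, 6, 0]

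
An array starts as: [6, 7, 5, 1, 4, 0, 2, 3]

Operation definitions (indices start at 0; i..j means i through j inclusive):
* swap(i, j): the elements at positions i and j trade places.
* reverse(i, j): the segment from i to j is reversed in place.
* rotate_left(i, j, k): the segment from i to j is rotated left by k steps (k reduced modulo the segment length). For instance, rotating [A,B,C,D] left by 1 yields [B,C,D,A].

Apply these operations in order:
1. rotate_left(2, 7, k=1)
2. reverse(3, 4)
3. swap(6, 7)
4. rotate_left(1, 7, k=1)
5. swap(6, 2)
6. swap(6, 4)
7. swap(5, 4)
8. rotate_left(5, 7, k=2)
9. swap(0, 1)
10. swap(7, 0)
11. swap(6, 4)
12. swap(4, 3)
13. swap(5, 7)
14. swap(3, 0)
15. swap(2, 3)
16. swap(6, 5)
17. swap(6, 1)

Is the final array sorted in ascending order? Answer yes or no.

After 1 (rotate_left(2, 7, k=1)): [6, 7, 1, 4, 0, 2, 3, 5]
After 2 (reverse(3, 4)): [6, 7, 1, 0, 4, 2, 3, 5]
After 3 (swap(6, 7)): [6, 7, 1, 0, 4, 2, 5, 3]
After 4 (rotate_left(1, 7, k=1)): [6, 1, 0, 4, 2, 5, 3, 7]
After 5 (swap(6, 2)): [6, 1, 3, 4, 2, 5, 0, 7]
After 6 (swap(6, 4)): [6, 1, 3, 4, 0, 5, 2, 7]
After 7 (swap(5, 4)): [6, 1, 3, 4, 5, 0, 2, 7]
After 8 (rotate_left(5, 7, k=2)): [6, 1, 3, 4, 5, 7, 0, 2]
After 9 (swap(0, 1)): [1, 6, 3, 4, 5, 7, 0, 2]
After 10 (swap(7, 0)): [2, 6, 3, 4, 5, 7, 0, 1]
After 11 (swap(6, 4)): [2, 6, 3, 4, 0, 7, 5, 1]
After 12 (swap(4, 3)): [2, 6, 3, 0, 4, 7, 5, 1]
After 13 (swap(5, 7)): [2, 6, 3, 0, 4, 1, 5, 7]
After 14 (swap(3, 0)): [0, 6, 3, 2, 4, 1, 5, 7]
After 15 (swap(2, 3)): [0, 6, 2, 3, 4, 1, 5, 7]
After 16 (swap(6, 5)): [0, 6, 2, 3, 4, 5, 1, 7]
After 17 (swap(6, 1)): [0, 1, 2, 3, 4, 5, 6, 7]

Answer: yes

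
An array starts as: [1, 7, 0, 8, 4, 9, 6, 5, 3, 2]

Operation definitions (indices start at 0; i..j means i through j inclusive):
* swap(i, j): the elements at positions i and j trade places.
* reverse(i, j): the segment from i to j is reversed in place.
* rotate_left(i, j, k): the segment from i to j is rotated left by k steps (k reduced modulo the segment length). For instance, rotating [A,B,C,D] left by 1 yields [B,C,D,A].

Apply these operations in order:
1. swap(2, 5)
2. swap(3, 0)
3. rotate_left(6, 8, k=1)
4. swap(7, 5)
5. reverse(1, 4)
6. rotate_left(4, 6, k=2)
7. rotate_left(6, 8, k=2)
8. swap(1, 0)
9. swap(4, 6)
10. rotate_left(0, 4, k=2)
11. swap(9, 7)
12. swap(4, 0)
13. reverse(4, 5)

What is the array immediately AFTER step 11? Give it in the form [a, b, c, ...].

After 1 (swap(2, 5)): [1, 7, 9, 8, 4, 0, 6, 5, 3, 2]
After 2 (swap(3, 0)): [8, 7, 9, 1, 4, 0, 6, 5, 3, 2]
After 3 (rotate_left(6, 8, k=1)): [8, 7, 9, 1, 4, 0, 5, 3, 6, 2]
After 4 (swap(7, 5)): [8, 7, 9, 1, 4, 3, 5, 0, 6, 2]
After 5 (reverse(1, 4)): [8, 4, 1, 9, 7, 3, 5, 0, 6, 2]
After 6 (rotate_left(4, 6, k=2)): [8, 4, 1, 9, 5, 7, 3, 0, 6, 2]
After 7 (rotate_left(6, 8, k=2)): [8, 4, 1, 9, 5, 7, 6, 3, 0, 2]
After 8 (swap(1, 0)): [4, 8, 1, 9, 5, 7, 6, 3, 0, 2]
After 9 (swap(4, 6)): [4, 8, 1, 9, 6, 7, 5, 3, 0, 2]
After 10 (rotate_left(0, 4, k=2)): [1, 9, 6, 4, 8, 7, 5, 3, 0, 2]
After 11 (swap(9, 7)): [1, 9, 6, 4, 8, 7, 5, 2, 0, 3]

Answer: [1, 9, 6, 4, 8, 7, 5, 2, 0, 3]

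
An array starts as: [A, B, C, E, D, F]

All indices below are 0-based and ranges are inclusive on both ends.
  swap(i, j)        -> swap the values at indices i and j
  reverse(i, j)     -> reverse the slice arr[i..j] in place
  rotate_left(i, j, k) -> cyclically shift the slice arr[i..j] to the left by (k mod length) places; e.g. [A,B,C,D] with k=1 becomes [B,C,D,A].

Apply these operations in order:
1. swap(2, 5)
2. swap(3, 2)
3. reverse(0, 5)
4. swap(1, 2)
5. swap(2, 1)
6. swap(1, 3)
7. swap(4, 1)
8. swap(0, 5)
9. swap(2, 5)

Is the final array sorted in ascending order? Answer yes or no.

After 1 (swap(2, 5)): [A, B, F, E, D, C]
After 2 (swap(3, 2)): [A, B, E, F, D, C]
After 3 (reverse(0, 5)): [C, D, F, E, B, A]
After 4 (swap(1, 2)): [C, F, D, E, B, A]
After 5 (swap(2, 1)): [C, D, F, E, B, A]
After 6 (swap(1, 3)): [C, E, F, D, B, A]
After 7 (swap(4, 1)): [C, B, F, D, E, A]
After 8 (swap(0, 5)): [A, B, F, D, E, C]
After 9 (swap(2, 5)): [A, B, C, D, E, F]

Answer: yes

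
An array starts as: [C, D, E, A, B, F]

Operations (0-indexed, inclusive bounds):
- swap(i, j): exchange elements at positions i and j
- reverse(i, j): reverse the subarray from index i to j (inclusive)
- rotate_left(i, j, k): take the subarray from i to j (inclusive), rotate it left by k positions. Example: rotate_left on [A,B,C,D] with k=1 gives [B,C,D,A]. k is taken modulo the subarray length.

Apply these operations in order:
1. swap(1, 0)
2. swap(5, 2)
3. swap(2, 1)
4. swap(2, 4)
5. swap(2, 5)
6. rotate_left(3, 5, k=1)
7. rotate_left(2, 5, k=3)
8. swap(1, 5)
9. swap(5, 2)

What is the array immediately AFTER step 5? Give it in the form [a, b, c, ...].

After 1 (swap(1, 0)): [D, C, E, A, B, F]
After 2 (swap(5, 2)): [D, C, F, A, B, E]
After 3 (swap(2, 1)): [D, F, C, A, B, E]
After 4 (swap(2, 4)): [D, F, B, A, C, E]
After 5 (swap(2, 5)): [D, F, E, A, C, B]

Answer: [D, F, E, A, C, B]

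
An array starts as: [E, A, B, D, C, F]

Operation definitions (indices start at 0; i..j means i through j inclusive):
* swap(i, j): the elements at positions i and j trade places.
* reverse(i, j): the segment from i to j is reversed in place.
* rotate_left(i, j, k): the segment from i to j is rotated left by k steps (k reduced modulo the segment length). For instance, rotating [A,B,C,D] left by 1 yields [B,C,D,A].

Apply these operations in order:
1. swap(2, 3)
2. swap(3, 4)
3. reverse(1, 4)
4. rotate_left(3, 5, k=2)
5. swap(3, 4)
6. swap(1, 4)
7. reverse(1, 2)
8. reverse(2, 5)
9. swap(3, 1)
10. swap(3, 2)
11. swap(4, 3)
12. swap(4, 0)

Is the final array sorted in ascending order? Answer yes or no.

Answer: yes

Derivation:
After 1 (swap(2, 3)): [E, A, D, B, C, F]
After 2 (swap(3, 4)): [E, A, D, C, B, F]
After 3 (reverse(1, 4)): [E, B, C, D, A, F]
After 4 (rotate_left(3, 5, k=2)): [E, B, C, F, D, A]
After 5 (swap(3, 4)): [E, B, C, D, F, A]
After 6 (swap(1, 4)): [E, F, C, D, B, A]
After 7 (reverse(1, 2)): [E, C, F, D, B, A]
After 8 (reverse(2, 5)): [E, C, A, B, D, F]
After 9 (swap(3, 1)): [E, B, A, C, D, F]
After 10 (swap(3, 2)): [E, B, C, A, D, F]
After 11 (swap(4, 3)): [E, B, C, D, A, F]
After 12 (swap(4, 0)): [A, B, C, D, E, F]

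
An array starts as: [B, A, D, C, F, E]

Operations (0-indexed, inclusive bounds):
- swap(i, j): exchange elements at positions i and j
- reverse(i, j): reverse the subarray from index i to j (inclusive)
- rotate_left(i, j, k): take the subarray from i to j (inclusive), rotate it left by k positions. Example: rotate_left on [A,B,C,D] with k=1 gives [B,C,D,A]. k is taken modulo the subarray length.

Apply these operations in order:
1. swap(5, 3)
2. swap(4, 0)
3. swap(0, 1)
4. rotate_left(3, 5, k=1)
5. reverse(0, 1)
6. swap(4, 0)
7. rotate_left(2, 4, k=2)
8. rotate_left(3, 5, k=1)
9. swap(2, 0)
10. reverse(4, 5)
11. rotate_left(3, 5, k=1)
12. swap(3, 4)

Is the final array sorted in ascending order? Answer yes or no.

Answer: no

Derivation:
After 1 (swap(5, 3)): [B, A, D, E, F, C]
After 2 (swap(4, 0)): [F, A, D, E, B, C]
After 3 (swap(0, 1)): [A, F, D, E, B, C]
After 4 (rotate_left(3, 5, k=1)): [A, F, D, B, C, E]
After 5 (reverse(0, 1)): [F, A, D, B, C, E]
After 6 (swap(4, 0)): [C, A, D, B, F, E]
After 7 (rotate_left(2, 4, k=2)): [C, A, F, D, B, E]
After 8 (rotate_left(3, 5, k=1)): [C, A, F, B, E, D]
After 9 (swap(2, 0)): [F, A, C, B, E, D]
After 10 (reverse(4, 5)): [F, A, C, B, D, E]
After 11 (rotate_left(3, 5, k=1)): [F, A, C, D, E, B]
After 12 (swap(3, 4)): [F, A, C, E, D, B]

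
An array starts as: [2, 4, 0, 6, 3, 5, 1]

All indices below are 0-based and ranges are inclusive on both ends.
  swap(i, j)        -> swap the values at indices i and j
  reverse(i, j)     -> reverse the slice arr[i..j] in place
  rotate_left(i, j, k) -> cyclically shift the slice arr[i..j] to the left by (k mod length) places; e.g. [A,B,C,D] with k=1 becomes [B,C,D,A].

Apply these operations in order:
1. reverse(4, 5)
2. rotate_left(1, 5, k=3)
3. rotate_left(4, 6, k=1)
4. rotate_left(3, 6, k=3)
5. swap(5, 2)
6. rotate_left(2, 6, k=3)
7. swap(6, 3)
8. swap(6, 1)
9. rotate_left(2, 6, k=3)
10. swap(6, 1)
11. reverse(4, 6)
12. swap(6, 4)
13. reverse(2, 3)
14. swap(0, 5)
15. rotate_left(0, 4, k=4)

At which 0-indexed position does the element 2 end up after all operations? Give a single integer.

After 1 (reverse(4, 5)): [2, 4, 0, 6, 5, 3, 1]
After 2 (rotate_left(1, 5, k=3)): [2, 5, 3, 4, 0, 6, 1]
After 3 (rotate_left(4, 6, k=1)): [2, 5, 3, 4, 6, 1, 0]
After 4 (rotate_left(3, 6, k=3)): [2, 5, 3, 0, 4, 6, 1]
After 5 (swap(5, 2)): [2, 5, 6, 0, 4, 3, 1]
After 6 (rotate_left(2, 6, k=3)): [2, 5, 3, 1, 6, 0, 4]
After 7 (swap(6, 3)): [2, 5, 3, 4, 6, 0, 1]
After 8 (swap(6, 1)): [2, 1, 3, 4, 6, 0, 5]
After 9 (rotate_left(2, 6, k=3)): [2, 1, 0, 5, 3, 4, 6]
After 10 (swap(6, 1)): [2, 6, 0, 5, 3, 4, 1]
After 11 (reverse(4, 6)): [2, 6, 0, 5, 1, 4, 3]
After 12 (swap(6, 4)): [2, 6, 0, 5, 3, 4, 1]
After 13 (reverse(2, 3)): [2, 6, 5, 0, 3, 4, 1]
After 14 (swap(0, 5)): [4, 6, 5, 0, 3, 2, 1]
After 15 (rotate_left(0, 4, k=4)): [3, 4, 6, 5, 0, 2, 1]

Answer: 5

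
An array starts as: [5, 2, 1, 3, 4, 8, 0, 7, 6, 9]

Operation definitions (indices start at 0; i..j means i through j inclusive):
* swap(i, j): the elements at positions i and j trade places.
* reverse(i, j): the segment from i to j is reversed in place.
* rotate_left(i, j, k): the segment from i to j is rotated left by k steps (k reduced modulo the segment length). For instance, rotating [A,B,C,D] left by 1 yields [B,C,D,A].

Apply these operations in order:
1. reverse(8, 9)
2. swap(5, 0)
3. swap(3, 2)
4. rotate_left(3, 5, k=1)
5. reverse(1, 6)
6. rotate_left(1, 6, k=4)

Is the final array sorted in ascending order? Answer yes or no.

Answer: no

Derivation:
After 1 (reverse(8, 9)): [5, 2, 1, 3, 4, 8, 0, 7, 9, 6]
After 2 (swap(5, 0)): [8, 2, 1, 3, 4, 5, 0, 7, 9, 6]
After 3 (swap(3, 2)): [8, 2, 3, 1, 4, 5, 0, 7, 9, 6]
After 4 (rotate_left(3, 5, k=1)): [8, 2, 3, 4, 5, 1, 0, 7, 9, 6]
After 5 (reverse(1, 6)): [8, 0, 1, 5, 4, 3, 2, 7, 9, 6]
After 6 (rotate_left(1, 6, k=4)): [8, 3, 2, 0, 1, 5, 4, 7, 9, 6]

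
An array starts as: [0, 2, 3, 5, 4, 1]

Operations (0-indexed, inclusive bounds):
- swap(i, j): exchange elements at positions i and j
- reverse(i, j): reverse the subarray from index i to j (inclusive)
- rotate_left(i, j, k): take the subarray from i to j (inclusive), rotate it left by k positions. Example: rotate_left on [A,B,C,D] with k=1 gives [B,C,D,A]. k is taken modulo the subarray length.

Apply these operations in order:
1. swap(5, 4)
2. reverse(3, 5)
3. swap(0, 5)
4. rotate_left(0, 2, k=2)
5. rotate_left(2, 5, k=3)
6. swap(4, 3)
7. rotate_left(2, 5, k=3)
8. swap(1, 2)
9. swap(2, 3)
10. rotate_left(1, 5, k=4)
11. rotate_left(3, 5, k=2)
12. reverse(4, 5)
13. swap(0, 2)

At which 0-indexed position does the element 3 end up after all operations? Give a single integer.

Answer: 2

Derivation:
After 1 (swap(5, 4)): [0, 2, 3, 5, 1, 4]
After 2 (reverse(3, 5)): [0, 2, 3, 4, 1, 5]
After 3 (swap(0, 5)): [5, 2, 3, 4, 1, 0]
After 4 (rotate_left(0, 2, k=2)): [3, 5, 2, 4, 1, 0]
After 5 (rotate_left(2, 5, k=3)): [3, 5, 0, 2, 4, 1]
After 6 (swap(4, 3)): [3, 5, 0, 4, 2, 1]
After 7 (rotate_left(2, 5, k=3)): [3, 5, 1, 0, 4, 2]
After 8 (swap(1, 2)): [3, 1, 5, 0, 4, 2]
After 9 (swap(2, 3)): [3, 1, 0, 5, 4, 2]
After 10 (rotate_left(1, 5, k=4)): [3, 2, 1, 0, 5, 4]
After 11 (rotate_left(3, 5, k=2)): [3, 2, 1, 4, 0, 5]
After 12 (reverse(4, 5)): [3, 2, 1, 4, 5, 0]
After 13 (swap(0, 2)): [1, 2, 3, 4, 5, 0]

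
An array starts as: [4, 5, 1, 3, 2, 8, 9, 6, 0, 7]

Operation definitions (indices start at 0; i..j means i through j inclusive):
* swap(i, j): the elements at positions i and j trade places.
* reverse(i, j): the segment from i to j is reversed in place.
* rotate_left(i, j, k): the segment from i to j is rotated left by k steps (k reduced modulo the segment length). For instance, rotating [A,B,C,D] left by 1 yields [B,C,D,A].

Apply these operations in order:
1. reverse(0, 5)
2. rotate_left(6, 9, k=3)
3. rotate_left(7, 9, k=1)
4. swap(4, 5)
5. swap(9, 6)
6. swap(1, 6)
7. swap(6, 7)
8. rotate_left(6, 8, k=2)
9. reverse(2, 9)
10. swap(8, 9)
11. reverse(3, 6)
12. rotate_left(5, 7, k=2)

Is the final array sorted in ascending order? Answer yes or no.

After 1 (reverse(0, 5)): [8, 2, 3, 1, 5, 4, 9, 6, 0, 7]
After 2 (rotate_left(6, 9, k=3)): [8, 2, 3, 1, 5, 4, 7, 9, 6, 0]
After 3 (rotate_left(7, 9, k=1)): [8, 2, 3, 1, 5, 4, 7, 6, 0, 9]
After 4 (swap(4, 5)): [8, 2, 3, 1, 4, 5, 7, 6, 0, 9]
After 5 (swap(9, 6)): [8, 2, 3, 1, 4, 5, 9, 6, 0, 7]
After 6 (swap(1, 6)): [8, 9, 3, 1, 4, 5, 2, 6, 0, 7]
After 7 (swap(6, 7)): [8, 9, 3, 1, 4, 5, 6, 2, 0, 7]
After 8 (rotate_left(6, 8, k=2)): [8, 9, 3, 1, 4, 5, 0, 6, 2, 7]
After 9 (reverse(2, 9)): [8, 9, 7, 2, 6, 0, 5, 4, 1, 3]
After 10 (swap(8, 9)): [8, 9, 7, 2, 6, 0, 5, 4, 3, 1]
After 11 (reverse(3, 6)): [8, 9, 7, 5, 0, 6, 2, 4, 3, 1]
After 12 (rotate_left(5, 7, k=2)): [8, 9, 7, 5, 0, 4, 6, 2, 3, 1]

Answer: no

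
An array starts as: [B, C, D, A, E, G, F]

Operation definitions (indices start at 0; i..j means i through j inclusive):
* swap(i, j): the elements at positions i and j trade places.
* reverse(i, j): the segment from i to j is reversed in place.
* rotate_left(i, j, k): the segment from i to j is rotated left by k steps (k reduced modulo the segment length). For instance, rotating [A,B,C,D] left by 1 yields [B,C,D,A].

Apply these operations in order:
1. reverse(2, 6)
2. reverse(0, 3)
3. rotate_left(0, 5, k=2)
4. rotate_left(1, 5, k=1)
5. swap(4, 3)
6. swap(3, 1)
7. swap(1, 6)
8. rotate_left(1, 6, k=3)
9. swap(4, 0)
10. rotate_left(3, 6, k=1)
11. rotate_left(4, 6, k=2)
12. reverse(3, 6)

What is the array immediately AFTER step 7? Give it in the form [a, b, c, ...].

After 1 (reverse(2, 6)): [B, C, F, G, E, A, D]
After 2 (reverse(0, 3)): [G, F, C, B, E, A, D]
After 3 (rotate_left(0, 5, k=2)): [C, B, E, A, G, F, D]
After 4 (rotate_left(1, 5, k=1)): [C, E, A, G, F, B, D]
After 5 (swap(4, 3)): [C, E, A, F, G, B, D]
After 6 (swap(3, 1)): [C, F, A, E, G, B, D]
After 7 (swap(1, 6)): [C, D, A, E, G, B, F]

Answer: [C, D, A, E, G, B, F]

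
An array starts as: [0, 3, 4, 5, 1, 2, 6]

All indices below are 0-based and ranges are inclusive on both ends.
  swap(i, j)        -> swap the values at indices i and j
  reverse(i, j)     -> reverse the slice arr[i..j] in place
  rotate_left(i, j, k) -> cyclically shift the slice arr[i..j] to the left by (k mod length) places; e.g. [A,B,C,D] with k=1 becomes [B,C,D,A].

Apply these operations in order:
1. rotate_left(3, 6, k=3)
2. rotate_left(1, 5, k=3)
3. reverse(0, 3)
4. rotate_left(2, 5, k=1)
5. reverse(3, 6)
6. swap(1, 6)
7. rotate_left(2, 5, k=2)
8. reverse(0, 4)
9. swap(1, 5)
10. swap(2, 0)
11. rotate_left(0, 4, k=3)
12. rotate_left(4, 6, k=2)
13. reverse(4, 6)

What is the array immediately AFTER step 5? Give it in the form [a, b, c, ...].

Answer: [3, 1, 0, 2, 5, 6, 4]

Derivation:
After 1 (rotate_left(3, 6, k=3)): [0, 3, 4, 6, 5, 1, 2]
After 2 (rotate_left(1, 5, k=3)): [0, 5, 1, 3, 4, 6, 2]
After 3 (reverse(0, 3)): [3, 1, 5, 0, 4, 6, 2]
After 4 (rotate_left(2, 5, k=1)): [3, 1, 0, 4, 6, 5, 2]
After 5 (reverse(3, 6)): [3, 1, 0, 2, 5, 6, 4]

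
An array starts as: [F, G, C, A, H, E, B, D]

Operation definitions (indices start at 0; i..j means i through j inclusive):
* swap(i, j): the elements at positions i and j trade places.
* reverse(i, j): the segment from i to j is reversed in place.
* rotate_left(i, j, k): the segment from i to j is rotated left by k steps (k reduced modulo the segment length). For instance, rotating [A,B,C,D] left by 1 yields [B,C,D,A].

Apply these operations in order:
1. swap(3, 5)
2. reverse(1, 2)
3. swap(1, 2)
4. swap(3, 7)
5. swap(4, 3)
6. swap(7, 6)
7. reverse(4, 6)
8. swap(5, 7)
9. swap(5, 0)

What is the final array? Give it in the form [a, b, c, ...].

After 1 (swap(3, 5)): [F, G, C, E, H, A, B, D]
After 2 (reverse(1, 2)): [F, C, G, E, H, A, B, D]
After 3 (swap(1, 2)): [F, G, C, E, H, A, B, D]
After 4 (swap(3, 7)): [F, G, C, D, H, A, B, E]
After 5 (swap(4, 3)): [F, G, C, H, D, A, B, E]
After 6 (swap(7, 6)): [F, G, C, H, D, A, E, B]
After 7 (reverse(4, 6)): [F, G, C, H, E, A, D, B]
After 8 (swap(5, 7)): [F, G, C, H, E, B, D, A]
After 9 (swap(5, 0)): [B, G, C, H, E, F, D, A]

Answer: [B, G, C, H, E, F, D, A]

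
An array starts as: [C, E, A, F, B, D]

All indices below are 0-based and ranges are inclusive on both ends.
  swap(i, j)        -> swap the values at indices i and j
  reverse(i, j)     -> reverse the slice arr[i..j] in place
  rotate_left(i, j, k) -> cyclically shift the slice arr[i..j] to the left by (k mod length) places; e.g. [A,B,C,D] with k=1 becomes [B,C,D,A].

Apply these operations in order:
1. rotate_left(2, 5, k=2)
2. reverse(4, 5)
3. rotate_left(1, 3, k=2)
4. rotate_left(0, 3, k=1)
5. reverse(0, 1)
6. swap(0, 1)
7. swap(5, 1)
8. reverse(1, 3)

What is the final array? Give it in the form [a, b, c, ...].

After 1 (rotate_left(2, 5, k=2)): [C, E, B, D, A, F]
After 2 (reverse(4, 5)): [C, E, B, D, F, A]
After 3 (rotate_left(1, 3, k=2)): [C, D, E, B, F, A]
After 4 (rotate_left(0, 3, k=1)): [D, E, B, C, F, A]
After 5 (reverse(0, 1)): [E, D, B, C, F, A]
After 6 (swap(0, 1)): [D, E, B, C, F, A]
After 7 (swap(5, 1)): [D, A, B, C, F, E]
After 8 (reverse(1, 3)): [D, C, B, A, F, E]

Answer: [D, C, B, A, F, E]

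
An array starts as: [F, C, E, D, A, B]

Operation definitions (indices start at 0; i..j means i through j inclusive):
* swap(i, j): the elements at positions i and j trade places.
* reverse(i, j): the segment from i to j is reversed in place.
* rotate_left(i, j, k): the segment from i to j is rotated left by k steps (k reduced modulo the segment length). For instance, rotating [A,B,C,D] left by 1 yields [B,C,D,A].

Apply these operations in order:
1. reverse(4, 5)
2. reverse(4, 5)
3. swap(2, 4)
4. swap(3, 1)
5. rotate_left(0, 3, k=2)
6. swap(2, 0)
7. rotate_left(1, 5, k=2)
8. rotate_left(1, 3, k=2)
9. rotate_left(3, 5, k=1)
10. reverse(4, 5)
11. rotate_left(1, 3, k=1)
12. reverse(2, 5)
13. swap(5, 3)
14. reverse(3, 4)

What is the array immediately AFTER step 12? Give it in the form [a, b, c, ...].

Answer: [F, D, A, E, B, C]

Derivation:
After 1 (reverse(4, 5)): [F, C, E, D, B, A]
After 2 (reverse(4, 5)): [F, C, E, D, A, B]
After 3 (swap(2, 4)): [F, C, A, D, E, B]
After 4 (swap(3, 1)): [F, D, A, C, E, B]
After 5 (rotate_left(0, 3, k=2)): [A, C, F, D, E, B]
After 6 (swap(2, 0)): [F, C, A, D, E, B]
After 7 (rotate_left(1, 5, k=2)): [F, D, E, B, C, A]
After 8 (rotate_left(1, 3, k=2)): [F, B, D, E, C, A]
After 9 (rotate_left(3, 5, k=1)): [F, B, D, C, A, E]
After 10 (reverse(4, 5)): [F, B, D, C, E, A]
After 11 (rotate_left(1, 3, k=1)): [F, D, C, B, E, A]
After 12 (reverse(2, 5)): [F, D, A, E, B, C]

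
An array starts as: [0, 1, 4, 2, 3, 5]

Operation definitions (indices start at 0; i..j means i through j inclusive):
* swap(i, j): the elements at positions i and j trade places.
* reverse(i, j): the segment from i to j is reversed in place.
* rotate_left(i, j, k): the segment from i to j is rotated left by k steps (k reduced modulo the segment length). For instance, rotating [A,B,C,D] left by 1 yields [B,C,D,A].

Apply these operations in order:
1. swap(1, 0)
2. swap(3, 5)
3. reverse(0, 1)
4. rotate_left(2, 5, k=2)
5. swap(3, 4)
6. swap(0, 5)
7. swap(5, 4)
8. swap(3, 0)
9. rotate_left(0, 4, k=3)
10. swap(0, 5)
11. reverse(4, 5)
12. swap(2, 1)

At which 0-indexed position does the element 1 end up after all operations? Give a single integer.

Answer: 3

Derivation:
After 1 (swap(1, 0)): [1, 0, 4, 2, 3, 5]
After 2 (swap(3, 5)): [1, 0, 4, 5, 3, 2]
After 3 (reverse(0, 1)): [0, 1, 4, 5, 3, 2]
After 4 (rotate_left(2, 5, k=2)): [0, 1, 3, 2, 4, 5]
After 5 (swap(3, 4)): [0, 1, 3, 4, 2, 5]
After 6 (swap(0, 5)): [5, 1, 3, 4, 2, 0]
After 7 (swap(5, 4)): [5, 1, 3, 4, 0, 2]
After 8 (swap(3, 0)): [4, 1, 3, 5, 0, 2]
After 9 (rotate_left(0, 4, k=3)): [5, 0, 4, 1, 3, 2]
After 10 (swap(0, 5)): [2, 0, 4, 1, 3, 5]
After 11 (reverse(4, 5)): [2, 0, 4, 1, 5, 3]
After 12 (swap(2, 1)): [2, 4, 0, 1, 5, 3]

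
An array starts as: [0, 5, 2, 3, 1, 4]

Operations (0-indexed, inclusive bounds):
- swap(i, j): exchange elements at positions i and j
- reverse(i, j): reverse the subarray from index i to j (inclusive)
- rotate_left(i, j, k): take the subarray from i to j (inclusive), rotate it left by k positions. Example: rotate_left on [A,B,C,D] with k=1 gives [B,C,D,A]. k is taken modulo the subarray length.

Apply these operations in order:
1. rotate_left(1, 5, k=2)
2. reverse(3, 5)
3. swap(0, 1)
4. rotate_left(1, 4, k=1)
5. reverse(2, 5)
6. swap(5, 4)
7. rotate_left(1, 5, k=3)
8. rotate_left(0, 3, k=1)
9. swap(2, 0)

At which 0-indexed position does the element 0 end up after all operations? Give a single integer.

Answer: 5

Derivation:
After 1 (rotate_left(1, 5, k=2)): [0, 3, 1, 4, 5, 2]
After 2 (reverse(3, 5)): [0, 3, 1, 2, 5, 4]
After 3 (swap(0, 1)): [3, 0, 1, 2, 5, 4]
After 4 (rotate_left(1, 4, k=1)): [3, 1, 2, 5, 0, 4]
After 5 (reverse(2, 5)): [3, 1, 4, 0, 5, 2]
After 6 (swap(5, 4)): [3, 1, 4, 0, 2, 5]
After 7 (rotate_left(1, 5, k=3)): [3, 2, 5, 1, 4, 0]
After 8 (rotate_left(0, 3, k=1)): [2, 5, 1, 3, 4, 0]
After 9 (swap(2, 0)): [1, 5, 2, 3, 4, 0]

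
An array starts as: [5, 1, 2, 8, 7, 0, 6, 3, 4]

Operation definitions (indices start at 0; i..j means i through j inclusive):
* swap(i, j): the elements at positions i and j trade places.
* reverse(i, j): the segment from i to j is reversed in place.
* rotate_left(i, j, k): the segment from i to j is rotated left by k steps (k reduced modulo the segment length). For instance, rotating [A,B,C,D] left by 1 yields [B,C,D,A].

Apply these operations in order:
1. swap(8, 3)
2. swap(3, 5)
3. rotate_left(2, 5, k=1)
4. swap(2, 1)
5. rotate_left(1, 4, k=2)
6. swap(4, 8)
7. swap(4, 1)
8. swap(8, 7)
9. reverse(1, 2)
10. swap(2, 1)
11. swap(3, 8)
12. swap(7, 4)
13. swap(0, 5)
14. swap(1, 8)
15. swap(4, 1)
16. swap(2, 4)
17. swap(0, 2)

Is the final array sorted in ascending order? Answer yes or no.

After 1 (swap(8, 3)): [5, 1, 2, 4, 7, 0, 6, 3, 8]
After 2 (swap(3, 5)): [5, 1, 2, 0, 7, 4, 6, 3, 8]
After 3 (rotate_left(2, 5, k=1)): [5, 1, 0, 7, 4, 2, 6, 3, 8]
After 4 (swap(2, 1)): [5, 0, 1, 7, 4, 2, 6, 3, 8]
After 5 (rotate_left(1, 4, k=2)): [5, 7, 4, 0, 1, 2, 6, 3, 8]
After 6 (swap(4, 8)): [5, 7, 4, 0, 8, 2, 6, 3, 1]
After 7 (swap(4, 1)): [5, 8, 4, 0, 7, 2, 6, 3, 1]
After 8 (swap(8, 7)): [5, 8, 4, 0, 7, 2, 6, 1, 3]
After 9 (reverse(1, 2)): [5, 4, 8, 0, 7, 2, 6, 1, 3]
After 10 (swap(2, 1)): [5, 8, 4, 0, 7, 2, 6, 1, 3]
After 11 (swap(3, 8)): [5, 8, 4, 3, 7, 2, 6, 1, 0]
After 12 (swap(7, 4)): [5, 8, 4, 3, 1, 2, 6, 7, 0]
After 13 (swap(0, 5)): [2, 8, 4, 3, 1, 5, 6, 7, 0]
After 14 (swap(1, 8)): [2, 0, 4, 3, 1, 5, 6, 7, 8]
After 15 (swap(4, 1)): [2, 1, 4, 3, 0, 5, 6, 7, 8]
After 16 (swap(2, 4)): [2, 1, 0, 3, 4, 5, 6, 7, 8]
After 17 (swap(0, 2)): [0, 1, 2, 3, 4, 5, 6, 7, 8]

Answer: yes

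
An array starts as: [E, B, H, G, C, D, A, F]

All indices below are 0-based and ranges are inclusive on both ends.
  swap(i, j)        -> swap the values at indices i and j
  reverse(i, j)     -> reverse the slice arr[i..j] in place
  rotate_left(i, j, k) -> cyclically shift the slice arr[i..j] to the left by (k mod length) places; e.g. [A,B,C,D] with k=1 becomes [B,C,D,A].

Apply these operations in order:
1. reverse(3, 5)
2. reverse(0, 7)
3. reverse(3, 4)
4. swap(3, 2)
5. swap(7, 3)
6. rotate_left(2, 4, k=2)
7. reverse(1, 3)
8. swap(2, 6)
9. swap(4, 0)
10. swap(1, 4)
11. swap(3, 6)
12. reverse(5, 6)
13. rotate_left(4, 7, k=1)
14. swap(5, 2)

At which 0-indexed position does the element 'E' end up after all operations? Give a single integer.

Answer: 0

Derivation:
After 1 (reverse(3, 5)): [E, B, H, D, C, G, A, F]
After 2 (reverse(0, 7)): [F, A, G, C, D, H, B, E]
After 3 (reverse(3, 4)): [F, A, G, D, C, H, B, E]
After 4 (swap(3, 2)): [F, A, D, G, C, H, B, E]
After 5 (swap(7, 3)): [F, A, D, E, C, H, B, G]
After 6 (rotate_left(2, 4, k=2)): [F, A, C, D, E, H, B, G]
After 7 (reverse(1, 3)): [F, D, C, A, E, H, B, G]
After 8 (swap(2, 6)): [F, D, B, A, E, H, C, G]
After 9 (swap(4, 0)): [E, D, B, A, F, H, C, G]
After 10 (swap(1, 4)): [E, F, B, A, D, H, C, G]
After 11 (swap(3, 6)): [E, F, B, C, D, H, A, G]
After 12 (reverse(5, 6)): [E, F, B, C, D, A, H, G]
After 13 (rotate_left(4, 7, k=1)): [E, F, B, C, A, H, G, D]
After 14 (swap(5, 2)): [E, F, H, C, A, B, G, D]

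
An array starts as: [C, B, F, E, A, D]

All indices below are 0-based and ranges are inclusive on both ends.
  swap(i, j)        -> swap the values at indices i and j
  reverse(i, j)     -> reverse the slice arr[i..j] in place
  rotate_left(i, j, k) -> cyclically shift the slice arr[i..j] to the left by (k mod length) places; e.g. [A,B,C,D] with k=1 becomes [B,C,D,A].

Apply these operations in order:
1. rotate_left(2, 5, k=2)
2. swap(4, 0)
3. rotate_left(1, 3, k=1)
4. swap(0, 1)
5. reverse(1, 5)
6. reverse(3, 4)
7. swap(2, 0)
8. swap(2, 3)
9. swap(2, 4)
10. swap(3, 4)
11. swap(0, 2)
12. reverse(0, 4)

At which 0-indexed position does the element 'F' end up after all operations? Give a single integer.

After 1 (rotate_left(2, 5, k=2)): [C, B, A, D, F, E]
After 2 (swap(4, 0)): [F, B, A, D, C, E]
After 3 (rotate_left(1, 3, k=1)): [F, A, D, B, C, E]
After 4 (swap(0, 1)): [A, F, D, B, C, E]
After 5 (reverse(1, 5)): [A, E, C, B, D, F]
After 6 (reverse(3, 4)): [A, E, C, D, B, F]
After 7 (swap(2, 0)): [C, E, A, D, B, F]
After 8 (swap(2, 3)): [C, E, D, A, B, F]
After 9 (swap(2, 4)): [C, E, B, A, D, F]
After 10 (swap(3, 4)): [C, E, B, D, A, F]
After 11 (swap(0, 2)): [B, E, C, D, A, F]
After 12 (reverse(0, 4)): [A, D, C, E, B, F]

Answer: 5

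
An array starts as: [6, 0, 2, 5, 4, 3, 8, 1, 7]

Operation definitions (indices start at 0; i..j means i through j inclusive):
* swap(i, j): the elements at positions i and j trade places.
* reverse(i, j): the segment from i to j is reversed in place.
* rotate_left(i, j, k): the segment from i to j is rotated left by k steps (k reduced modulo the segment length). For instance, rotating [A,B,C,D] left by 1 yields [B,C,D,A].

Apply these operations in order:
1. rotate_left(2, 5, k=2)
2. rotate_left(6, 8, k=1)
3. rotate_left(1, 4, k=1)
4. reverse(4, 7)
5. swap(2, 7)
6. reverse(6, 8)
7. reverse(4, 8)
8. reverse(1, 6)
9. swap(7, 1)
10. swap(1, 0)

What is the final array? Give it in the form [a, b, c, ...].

After 1 (rotate_left(2, 5, k=2)): [6, 0, 4, 3, 2, 5, 8, 1, 7]
After 2 (rotate_left(6, 8, k=1)): [6, 0, 4, 3, 2, 5, 1, 7, 8]
After 3 (rotate_left(1, 4, k=1)): [6, 4, 3, 2, 0, 5, 1, 7, 8]
After 4 (reverse(4, 7)): [6, 4, 3, 2, 7, 1, 5, 0, 8]
After 5 (swap(2, 7)): [6, 4, 0, 2, 7, 1, 5, 3, 8]
After 6 (reverse(6, 8)): [6, 4, 0, 2, 7, 1, 8, 3, 5]
After 7 (reverse(4, 8)): [6, 4, 0, 2, 5, 3, 8, 1, 7]
After 8 (reverse(1, 6)): [6, 8, 3, 5, 2, 0, 4, 1, 7]
After 9 (swap(7, 1)): [6, 1, 3, 5, 2, 0, 4, 8, 7]
After 10 (swap(1, 0)): [1, 6, 3, 5, 2, 0, 4, 8, 7]

Answer: [1, 6, 3, 5, 2, 0, 4, 8, 7]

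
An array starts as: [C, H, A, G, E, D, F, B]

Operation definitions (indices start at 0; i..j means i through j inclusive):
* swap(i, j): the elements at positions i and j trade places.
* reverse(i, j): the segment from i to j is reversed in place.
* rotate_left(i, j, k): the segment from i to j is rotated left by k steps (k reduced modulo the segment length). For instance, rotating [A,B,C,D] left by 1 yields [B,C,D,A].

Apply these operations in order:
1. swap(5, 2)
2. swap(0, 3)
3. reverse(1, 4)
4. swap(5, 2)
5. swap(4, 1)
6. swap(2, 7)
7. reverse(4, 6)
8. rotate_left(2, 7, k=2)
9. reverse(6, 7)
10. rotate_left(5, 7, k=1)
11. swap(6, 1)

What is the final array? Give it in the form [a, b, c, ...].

After 1 (swap(5, 2)): [C, H, D, G, E, A, F, B]
After 2 (swap(0, 3)): [G, H, D, C, E, A, F, B]
After 3 (reverse(1, 4)): [G, E, C, D, H, A, F, B]
After 4 (swap(5, 2)): [G, E, A, D, H, C, F, B]
After 5 (swap(4, 1)): [G, H, A, D, E, C, F, B]
After 6 (swap(2, 7)): [G, H, B, D, E, C, F, A]
After 7 (reverse(4, 6)): [G, H, B, D, F, C, E, A]
After 8 (rotate_left(2, 7, k=2)): [G, H, F, C, E, A, B, D]
After 9 (reverse(6, 7)): [G, H, F, C, E, A, D, B]
After 10 (rotate_left(5, 7, k=1)): [G, H, F, C, E, D, B, A]
After 11 (swap(6, 1)): [G, B, F, C, E, D, H, A]

Answer: [G, B, F, C, E, D, H, A]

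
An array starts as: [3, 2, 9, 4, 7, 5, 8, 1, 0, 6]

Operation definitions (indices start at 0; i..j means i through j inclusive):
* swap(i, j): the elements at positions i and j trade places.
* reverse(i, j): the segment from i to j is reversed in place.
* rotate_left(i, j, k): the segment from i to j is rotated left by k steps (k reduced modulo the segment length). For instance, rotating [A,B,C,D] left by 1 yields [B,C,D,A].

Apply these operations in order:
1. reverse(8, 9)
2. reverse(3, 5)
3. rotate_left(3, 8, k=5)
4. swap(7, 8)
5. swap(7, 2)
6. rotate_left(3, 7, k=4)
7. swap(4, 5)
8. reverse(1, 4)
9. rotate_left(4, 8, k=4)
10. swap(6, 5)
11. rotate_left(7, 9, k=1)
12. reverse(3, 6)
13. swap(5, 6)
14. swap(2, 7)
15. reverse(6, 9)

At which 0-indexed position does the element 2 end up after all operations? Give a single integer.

After 1 (reverse(8, 9)): [3, 2, 9, 4, 7, 5, 8, 1, 6, 0]
After 2 (reverse(3, 5)): [3, 2, 9, 5, 7, 4, 8, 1, 6, 0]
After 3 (rotate_left(3, 8, k=5)): [3, 2, 9, 6, 5, 7, 4, 8, 1, 0]
After 4 (swap(7, 8)): [3, 2, 9, 6, 5, 7, 4, 1, 8, 0]
After 5 (swap(7, 2)): [3, 2, 1, 6, 5, 7, 4, 9, 8, 0]
After 6 (rotate_left(3, 7, k=4)): [3, 2, 1, 9, 6, 5, 7, 4, 8, 0]
After 7 (swap(4, 5)): [3, 2, 1, 9, 5, 6, 7, 4, 8, 0]
After 8 (reverse(1, 4)): [3, 5, 9, 1, 2, 6, 7, 4, 8, 0]
After 9 (rotate_left(4, 8, k=4)): [3, 5, 9, 1, 8, 2, 6, 7, 4, 0]
After 10 (swap(6, 5)): [3, 5, 9, 1, 8, 6, 2, 7, 4, 0]
After 11 (rotate_left(7, 9, k=1)): [3, 5, 9, 1, 8, 6, 2, 4, 0, 7]
After 12 (reverse(3, 6)): [3, 5, 9, 2, 6, 8, 1, 4, 0, 7]
After 13 (swap(5, 6)): [3, 5, 9, 2, 6, 1, 8, 4, 0, 7]
After 14 (swap(2, 7)): [3, 5, 4, 2, 6, 1, 8, 9, 0, 7]
After 15 (reverse(6, 9)): [3, 5, 4, 2, 6, 1, 7, 0, 9, 8]

Answer: 3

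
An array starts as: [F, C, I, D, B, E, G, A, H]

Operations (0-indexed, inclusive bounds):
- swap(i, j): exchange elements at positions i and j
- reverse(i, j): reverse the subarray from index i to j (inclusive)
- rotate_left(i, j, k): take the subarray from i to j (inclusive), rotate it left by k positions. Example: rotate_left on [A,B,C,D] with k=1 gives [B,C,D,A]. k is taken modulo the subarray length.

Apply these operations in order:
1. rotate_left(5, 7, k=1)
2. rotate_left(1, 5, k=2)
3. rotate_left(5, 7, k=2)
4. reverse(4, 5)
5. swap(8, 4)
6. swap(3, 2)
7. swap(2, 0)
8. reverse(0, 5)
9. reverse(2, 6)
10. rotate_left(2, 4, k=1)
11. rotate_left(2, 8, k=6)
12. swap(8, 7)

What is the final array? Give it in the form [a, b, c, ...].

Answer: [C, H, E, G, D, I, F, A, B]

Derivation:
After 1 (rotate_left(5, 7, k=1)): [F, C, I, D, B, G, A, E, H]
After 2 (rotate_left(1, 5, k=2)): [F, D, B, G, C, I, A, E, H]
After 3 (rotate_left(5, 7, k=2)): [F, D, B, G, C, E, I, A, H]
After 4 (reverse(4, 5)): [F, D, B, G, E, C, I, A, H]
After 5 (swap(8, 4)): [F, D, B, G, H, C, I, A, E]
After 6 (swap(3, 2)): [F, D, G, B, H, C, I, A, E]
After 7 (swap(2, 0)): [G, D, F, B, H, C, I, A, E]
After 8 (reverse(0, 5)): [C, H, B, F, D, G, I, A, E]
After 9 (reverse(2, 6)): [C, H, I, G, D, F, B, A, E]
After 10 (rotate_left(2, 4, k=1)): [C, H, G, D, I, F, B, A, E]
After 11 (rotate_left(2, 8, k=6)): [C, H, E, G, D, I, F, B, A]
After 12 (swap(8, 7)): [C, H, E, G, D, I, F, A, B]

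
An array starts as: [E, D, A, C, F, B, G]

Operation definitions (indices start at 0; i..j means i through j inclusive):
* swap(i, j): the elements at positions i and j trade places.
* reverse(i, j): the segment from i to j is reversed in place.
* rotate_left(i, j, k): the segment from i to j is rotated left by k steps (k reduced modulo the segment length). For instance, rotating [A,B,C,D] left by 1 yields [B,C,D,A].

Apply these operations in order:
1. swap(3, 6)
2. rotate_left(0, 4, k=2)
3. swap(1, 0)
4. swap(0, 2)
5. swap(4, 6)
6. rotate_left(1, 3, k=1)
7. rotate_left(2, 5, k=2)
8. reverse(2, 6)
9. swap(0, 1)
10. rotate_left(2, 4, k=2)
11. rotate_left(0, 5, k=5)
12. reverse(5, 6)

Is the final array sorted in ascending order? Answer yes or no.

Answer: no

Derivation:
After 1 (swap(3, 6)): [E, D, A, G, F, B, C]
After 2 (rotate_left(0, 4, k=2)): [A, G, F, E, D, B, C]
After 3 (swap(1, 0)): [G, A, F, E, D, B, C]
After 4 (swap(0, 2)): [F, A, G, E, D, B, C]
After 5 (swap(4, 6)): [F, A, G, E, C, B, D]
After 6 (rotate_left(1, 3, k=1)): [F, G, E, A, C, B, D]
After 7 (rotate_left(2, 5, k=2)): [F, G, C, B, E, A, D]
After 8 (reverse(2, 6)): [F, G, D, A, E, B, C]
After 9 (swap(0, 1)): [G, F, D, A, E, B, C]
After 10 (rotate_left(2, 4, k=2)): [G, F, E, D, A, B, C]
After 11 (rotate_left(0, 5, k=5)): [B, G, F, E, D, A, C]
After 12 (reverse(5, 6)): [B, G, F, E, D, C, A]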